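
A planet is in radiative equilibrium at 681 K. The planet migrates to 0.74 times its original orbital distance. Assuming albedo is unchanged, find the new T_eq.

T_eq ∝ L^(1/4) · d^(−1/2).
T′ = 681 / 0.74^(1/2) = 792 K.

T_eq ≈ 792 K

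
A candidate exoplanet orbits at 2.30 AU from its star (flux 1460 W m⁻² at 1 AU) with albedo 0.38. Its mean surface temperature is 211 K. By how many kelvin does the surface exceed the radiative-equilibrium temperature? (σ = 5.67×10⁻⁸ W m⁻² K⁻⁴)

S = 1460/2.30² = 276.0 W m⁻².
T_eq = [S(1−A)/(4σ)]^(1/4) = [276.0×0.62/(4×5.67×10⁻⁸)]^(1/4) = 165.7 K.
ΔT = T_surf − T_eq = 211 − 165.7.

ΔT ≈ 45.3 K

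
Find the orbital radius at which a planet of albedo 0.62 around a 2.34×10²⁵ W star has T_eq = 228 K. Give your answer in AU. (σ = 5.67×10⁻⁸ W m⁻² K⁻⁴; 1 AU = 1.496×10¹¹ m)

d ≈ 0.227 AU

From T_eq⁴ = L(1−A)/(16πσd²): d = √[L(1−A)/(16πσT_eq⁴)].
d = √[2.34×10²⁵ × 0.38 / (16π × 5.67×10⁻⁸ × (228)⁴)] = 3.40×10¹⁰ m = 0.227 AU.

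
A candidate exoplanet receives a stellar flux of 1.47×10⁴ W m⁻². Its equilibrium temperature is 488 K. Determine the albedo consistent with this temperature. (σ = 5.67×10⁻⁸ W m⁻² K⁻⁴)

From T_eq⁴ = S(1−A)/(4σ): 1−A = 4σT_eq⁴/S.
1−A = 4 × 5.67×10⁻⁸ × (488)⁴ / 1.47×10⁴ = 0.875.

A ≈ 0.13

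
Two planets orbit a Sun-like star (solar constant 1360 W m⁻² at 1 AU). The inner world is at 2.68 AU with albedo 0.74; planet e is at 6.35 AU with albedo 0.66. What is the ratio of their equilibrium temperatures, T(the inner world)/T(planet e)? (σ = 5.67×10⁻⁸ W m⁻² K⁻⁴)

T₁/T₂ ≈ 1.439

T_eq = [S₀(1−A)/(4σd²)]^(1/4), so T ∝ (1−A)^(1/4) / √d.
T₁ = [1360×0.26/(4×5.67×10⁻⁸×2.68²)]^(1/4) = 121.38 K.
T₂ = [1360×0.34/(4×5.67×10⁻⁸×6.35²)]^(1/4) = 84.33 K.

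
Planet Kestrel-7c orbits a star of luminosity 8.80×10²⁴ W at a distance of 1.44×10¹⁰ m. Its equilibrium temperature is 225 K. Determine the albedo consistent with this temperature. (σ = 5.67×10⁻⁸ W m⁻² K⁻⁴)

Flux: S = L/(4πd²) = 8.80×10²⁴/(4π×(1.44×10¹⁰)²) = 3380 W m⁻².
From T_eq⁴ = S(1−A)/(4σ): 1−A = 4σT_eq⁴/S.
1−A = 4 × 5.67×10⁻⁸ × (225)⁴ / 3380 = 0.172.

A ≈ 0.83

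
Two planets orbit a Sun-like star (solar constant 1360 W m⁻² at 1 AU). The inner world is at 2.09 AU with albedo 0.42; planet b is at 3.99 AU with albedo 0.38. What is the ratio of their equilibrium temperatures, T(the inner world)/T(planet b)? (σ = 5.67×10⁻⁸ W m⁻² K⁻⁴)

T_eq = [S₀(1−A)/(4σd²)]^(1/4), so T ∝ (1−A)^(1/4) / √d.
T₁ = [1360×0.58/(4×5.67×10⁻⁸×2.09²)]^(1/4) = 167.98 K.
T₂ = [1360×0.62/(4×5.67×10⁻⁸×3.99²)]^(1/4) = 123.62 K.

T₁/T₂ ≈ 1.359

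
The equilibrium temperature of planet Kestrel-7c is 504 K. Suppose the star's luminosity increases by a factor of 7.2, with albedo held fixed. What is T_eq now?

T_eq ∝ L^(1/4) · d^(−1/2).
T′ = 504 × 7.2^(1/4) = 826 K.

T_eq ≈ 826 K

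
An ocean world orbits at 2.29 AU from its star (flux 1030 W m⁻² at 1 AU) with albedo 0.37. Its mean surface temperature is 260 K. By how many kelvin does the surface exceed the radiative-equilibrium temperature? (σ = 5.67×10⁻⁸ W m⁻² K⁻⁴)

ΔT ≈ 107.2 K

S = 1030/2.29² = 196.4 W m⁻².
T_eq = [S(1−A)/(4σ)]^(1/4) = [196.4×0.63/(4×5.67×10⁻⁸)]^(1/4) = 152.8 K.
ΔT = T_surf − T_eq = 260 − 152.8.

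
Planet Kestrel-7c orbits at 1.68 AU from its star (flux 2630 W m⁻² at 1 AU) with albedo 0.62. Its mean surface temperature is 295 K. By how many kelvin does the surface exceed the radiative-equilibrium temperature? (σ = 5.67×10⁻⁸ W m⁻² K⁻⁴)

ΔT ≈ 96.2 K

S = 2630/1.68² = 931.8 W m⁻².
T_eq = [S(1−A)/(4σ)]^(1/4) = [931.8×0.38/(4×5.67×10⁻⁸)]^(1/4) = 198.8 K.
ΔT = T_surf − T_eq = 295 − 198.8.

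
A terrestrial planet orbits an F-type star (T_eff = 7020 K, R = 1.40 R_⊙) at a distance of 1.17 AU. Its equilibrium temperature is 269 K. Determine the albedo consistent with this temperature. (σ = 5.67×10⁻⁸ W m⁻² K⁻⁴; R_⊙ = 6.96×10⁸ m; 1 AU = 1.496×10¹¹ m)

A ≈ 0.72

R_⋆ = 1.40 × 6.96×10⁸ = 9.74×10⁸ m.
d = 1.17 AU = 1.75×10¹¹ m.
L = 4πR_⋆²σT_⋆⁴ = 4π(9.74×10⁸)² × 5.67×10⁻⁸ × (7020)⁴ = 1.64×10²⁷ W.
S = L/(4πd²) = 4270 W m⁻².
From T_eq⁴ = S(1−A)/(4σ): 1−A = 4σT_eq⁴/S.
1−A = 4 × 5.67×10⁻⁸ × (269)⁴ / 4270 = 0.278.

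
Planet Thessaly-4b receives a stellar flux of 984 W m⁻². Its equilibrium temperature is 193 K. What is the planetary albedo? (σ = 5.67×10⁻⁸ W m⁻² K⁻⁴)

From T_eq⁴ = S(1−A)/(4σ): 1−A = 4σT_eq⁴/S.
1−A = 4 × 5.67×10⁻⁸ × (193)⁴ / 984 = 0.320.

A ≈ 0.68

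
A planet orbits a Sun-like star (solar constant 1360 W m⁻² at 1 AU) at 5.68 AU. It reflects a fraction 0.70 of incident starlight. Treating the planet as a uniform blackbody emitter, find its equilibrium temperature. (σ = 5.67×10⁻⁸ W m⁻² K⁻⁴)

T_eq ≈ 86.4 K

Flux at 5.68 AU: S = 1360/5.68² = 42.2 W m⁻².
Energy balance: absorbed = emitted ⇒ πR²·S(1−A) = 4πR²·σT_eq⁴, so T_eq⁴ = S(1−A)/(4σ).
T_eq = [42.2 × 0.30 / (4 × 5.67×10⁻⁸)]^(1/4) = (5.58×10⁷)^(1/4) = 86.4 K.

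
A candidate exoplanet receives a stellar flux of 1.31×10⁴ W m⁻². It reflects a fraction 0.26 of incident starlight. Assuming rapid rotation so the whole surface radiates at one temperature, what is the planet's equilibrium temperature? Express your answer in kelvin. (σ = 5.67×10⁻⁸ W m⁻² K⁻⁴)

T_eq ≈ 455 K

Energy balance: absorbed = emitted ⇒ πR²·S(1−A) = 4πR²·σT_eq⁴, so T_eq⁴ = S(1−A)/(4σ).
T_eq = [1.31×10⁴ × 0.74 / (4 × 5.67×10⁻⁸)]^(1/4) = (4.27×10¹⁰)^(1/4) = 455 K.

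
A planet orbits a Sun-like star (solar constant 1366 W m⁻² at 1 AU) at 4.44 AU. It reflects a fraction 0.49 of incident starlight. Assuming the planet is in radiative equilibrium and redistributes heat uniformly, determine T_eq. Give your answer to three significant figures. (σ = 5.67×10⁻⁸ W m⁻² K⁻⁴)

T_eq ≈ 112 K

Flux at 4.44 AU: S = 1366/4.44² = 69.3 W m⁻².
Energy balance: absorbed = emitted ⇒ πR²·S(1−A) = 4πR²·σT_eq⁴, so T_eq⁴ = S(1−A)/(4σ).
T_eq = [69.3 × 0.51 / (4 × 5.67×10⁻⁸)]^(1/4) = (1.56×10⁸)^(1/4) = 112 K.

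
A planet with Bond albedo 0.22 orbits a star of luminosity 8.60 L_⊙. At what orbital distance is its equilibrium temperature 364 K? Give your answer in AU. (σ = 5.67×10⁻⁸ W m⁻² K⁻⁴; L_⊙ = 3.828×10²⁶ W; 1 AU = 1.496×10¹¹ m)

d ≈ 1.51 AU

L = 8.60 × 3.828×10²⁶ = 3.29×10²⁷ W.
From T_eq⁴ = L(1−A)/(16πσd²): d = √[L(1−A)/(16πσT_eq⁴)].
d = √[3.29×10²⁷ × 0.78 / (16π × 5.67×10⁻⁸ × (364)⁴)] = 2.27×10¹¹ m = 1.51 AU.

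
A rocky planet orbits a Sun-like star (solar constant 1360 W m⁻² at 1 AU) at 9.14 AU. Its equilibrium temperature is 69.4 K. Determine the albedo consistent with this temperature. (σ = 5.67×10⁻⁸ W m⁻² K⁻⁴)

Flux at 9.14 AU: S = 1360/9.14² = 16.3 W m⁻².
From T_eq⁴ = S(1−A)/(4σ): 1−A = 4σT_eq⁴/S.
1−A = 4 × 5.67×10⁻⁸ × (69.4)⁴ / 16.3 = 0.323.

A ≈ 0.68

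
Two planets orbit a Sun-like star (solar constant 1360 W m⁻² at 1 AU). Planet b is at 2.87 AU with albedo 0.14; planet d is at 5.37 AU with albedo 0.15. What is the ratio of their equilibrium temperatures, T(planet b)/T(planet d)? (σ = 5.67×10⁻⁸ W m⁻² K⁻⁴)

T_eq = [S₀(1−A)/(4σd²)]^(1/4), so T ∝ (1−A)^(1/4) / √d.
T₁ = [1360×0.86/(4×5.67×10⁻⁸×2.87²)]^(1/4) = 158.18 K.
T₂ = [1360×0.85/(4×5.67×10⁻⁸×5.37²)]^(1/4) = 115.30 K.

T₁/T₂ ≈ 1.372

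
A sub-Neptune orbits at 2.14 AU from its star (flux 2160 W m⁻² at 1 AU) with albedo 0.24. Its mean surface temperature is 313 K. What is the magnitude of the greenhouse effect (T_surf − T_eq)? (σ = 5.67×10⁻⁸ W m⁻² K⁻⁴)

S = 2160/2.14² = 471.7 W m⁻².
T_eq = [S(1−A)/(4σ)]^(1/4) = [471.7×0.76/(4×5.67×10⁻⁸)]^(1/4) = 199.4 K.
ΔT = T_surf − T_eq = 313 − 199.4.

ΔT ≈ 113.6 K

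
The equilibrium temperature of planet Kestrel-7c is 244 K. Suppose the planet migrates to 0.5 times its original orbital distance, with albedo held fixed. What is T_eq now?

T_eq ≈ 345 K

T_eq ∝ L^(1/4) · d^(−1/2).
T′ = 244 / 0.5^(1/2) = 345 K.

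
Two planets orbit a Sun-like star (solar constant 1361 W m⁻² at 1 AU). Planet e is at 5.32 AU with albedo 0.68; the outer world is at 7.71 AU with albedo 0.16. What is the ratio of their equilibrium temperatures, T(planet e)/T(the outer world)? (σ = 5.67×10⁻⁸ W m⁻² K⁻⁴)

T_eq = [S₀(1−A)/(4σd²)]^(1/4), so T ∝ (1−A)^(1/4) / √d.
T₁ = [1361×0.32/(4×5.67×10⁻⁸×5.32²)]^(1/4) = 90.76 K.
T₂ = [1361×0.84/(4×5.67×10⁻⁸×7.71²)]^(1/4) = 95.96 K.

T₁/T₂ ≈ 0.946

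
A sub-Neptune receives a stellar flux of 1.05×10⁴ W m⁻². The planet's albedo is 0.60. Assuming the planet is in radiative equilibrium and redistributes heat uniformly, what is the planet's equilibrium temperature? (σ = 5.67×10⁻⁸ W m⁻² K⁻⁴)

Energy balance: absorbed = emitted ⇒ πR²·S(1−A) = 4πR²·σT_eq⁴, so T_eq⁴ = S(1−A)/(4σ).
T_eq = [1.05×10⁴ × 0.40 / (4 × 5.67×10⁻⁸)]^(1/4) = (1.85×10¹⁰)^(1/4) = 369 K.

T_eq ≈ 369 K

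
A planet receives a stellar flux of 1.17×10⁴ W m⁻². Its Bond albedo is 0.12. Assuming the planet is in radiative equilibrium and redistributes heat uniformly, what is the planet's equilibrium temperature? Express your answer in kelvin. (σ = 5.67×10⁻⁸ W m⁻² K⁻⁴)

Energy balance: absorbed = emitted ⇒ πR²·S(1−A) = 4πR²·σT_eq⁴, so T_eq⁴ = S(1−A)/(4σ).
T_eq = [1.17×10⁴ × 0.88 / (4 × 5.67×10⁻⁸)]^(1/4) = (4.54×10¹⁰)^(1/4) = 462 K.

T_eq ≈ 462 K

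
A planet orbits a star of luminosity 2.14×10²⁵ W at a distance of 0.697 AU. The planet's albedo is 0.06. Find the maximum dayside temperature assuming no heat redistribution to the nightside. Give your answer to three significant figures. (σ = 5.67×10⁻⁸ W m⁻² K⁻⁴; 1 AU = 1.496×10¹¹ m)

d = 0.697 AU = 1.04×10¹¹ m.
Flux: S = L/(4πd²) = 2.14×10²⁵/(4π×(1.04×10¹¹)²) = 157 W m⁻².
With no redistribution each surface element balances locally: S(1−A) = σT⁴.
T = [157 × 0.94 / 5.67×10⁻⁸]^(1/4) = (2.60×10⁹)^(1/4) = 226 K.

T_ss ≈ 226 K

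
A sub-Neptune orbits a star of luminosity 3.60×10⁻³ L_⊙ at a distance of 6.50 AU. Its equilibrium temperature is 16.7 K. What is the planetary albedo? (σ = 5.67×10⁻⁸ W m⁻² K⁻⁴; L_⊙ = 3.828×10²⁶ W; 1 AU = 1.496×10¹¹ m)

d = 6.50 AU = 9.72×10¹¹ m.
L = 3.60×10⁻³ × 3.828×10²⁶ = 1.38×10²⁴ W.
Flux: S = L/(4πd²) = 1.38×10²⁴/(4π×(9.72×10¹¹)²) = 0.116 W m⁻².
From T_eq⁴ = S(1−A)/(4σ): 1−A = 4σT_eq⁴/S.
1−A = 4 × 5.67×10⁻⁸ × (16.7)⁴ / 0.116 = 0.152.

A ≈ 0.85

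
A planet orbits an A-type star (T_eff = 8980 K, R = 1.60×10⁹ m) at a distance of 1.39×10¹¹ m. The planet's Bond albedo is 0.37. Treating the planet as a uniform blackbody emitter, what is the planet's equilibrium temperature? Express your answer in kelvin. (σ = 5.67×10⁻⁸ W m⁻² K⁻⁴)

L = 4πR_⋆²σT_⋆⁴ = 4π(1.60×10⁹)² × 5.67×10⁻⁸ × (8980)⁴ = 1.19×10²⁸ W.
S = L/(4πd²) = 4.89×10⁴ W m⁻².
Energy balance: absorbed = emitted ⇒ πR²·S(1−A) = 4πR²·σT_eq⁴, so T_eq⁴ = S(1−A)/(4σ).
T_eq = [4.89×10⁴ × 0.63 / (4 × 5.67×10⁻⁸)]^(1/4) = (1.36×10¹¹)^(1/4) = 607 K.

T_eq ≈ 607 K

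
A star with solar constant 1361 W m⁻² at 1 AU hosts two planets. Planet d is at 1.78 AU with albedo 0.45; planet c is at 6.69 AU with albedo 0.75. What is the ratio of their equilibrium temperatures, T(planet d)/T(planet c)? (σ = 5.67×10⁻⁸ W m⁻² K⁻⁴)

T_eq = [S₀(1−A)/(4σd²)]^(1/4), so T ∝ (1−A)^(1/4) / √d.
T₁ = [1361×0.55/(4×5.67×10⁻⁸×1.78²)]^(1/4) = 179.65 K.
T₂ = [1361×0.25/(4×5.67×10⁻⁸×6.69²)]^(1/4) = 76.09 K.

T₁/T₂ ≈ 2.361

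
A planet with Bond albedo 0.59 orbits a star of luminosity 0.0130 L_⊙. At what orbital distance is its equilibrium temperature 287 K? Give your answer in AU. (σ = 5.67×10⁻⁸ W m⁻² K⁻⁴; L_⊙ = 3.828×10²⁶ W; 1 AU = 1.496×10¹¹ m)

d ≈ 0.0687 AU

L = 0.0130 × 3.828×10²⁶ = 4.98×10²⁴ W.
From T_eq⁴ = L(1−A)/(16πσd²): d = √[L(1−A)/(16πσT_eq⁴)].
d = √[4.98×10²⁴ × 0.41 / (16π × 5.67×10⁻⁸ × (287)⁴)] = 1.03×10¹⁰ m = 0.0687 AU.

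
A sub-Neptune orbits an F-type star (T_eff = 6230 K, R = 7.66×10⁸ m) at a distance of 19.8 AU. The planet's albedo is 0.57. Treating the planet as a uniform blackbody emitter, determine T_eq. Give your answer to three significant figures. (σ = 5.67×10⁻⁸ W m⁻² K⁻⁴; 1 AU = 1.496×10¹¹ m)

d = 19.8 AU = 2.96×10¹² m.
L = 4πR_⋆²σT_⋆⁴ = 4π(7.66×10⁸)² × 5.67×10⁻⁸ × (6230)⁴ = 6.30×10²⁶ W.
S = L/(4πd²) = 5.71 W m⁻².
Energy balance: absorbed = emitted ⇒ πR²·S(1−A) = 4πR²·σT_eq⁴, so T_eq⁴ = S(1−A)/(4σ).
T_eq = [5.71 × 0.43 / (4 × 5.67×10⁻⁸)]^(1/4) = (1.08×10⁷)^(1/4) = 57.4 K.

T_eq ≈ 57.4 K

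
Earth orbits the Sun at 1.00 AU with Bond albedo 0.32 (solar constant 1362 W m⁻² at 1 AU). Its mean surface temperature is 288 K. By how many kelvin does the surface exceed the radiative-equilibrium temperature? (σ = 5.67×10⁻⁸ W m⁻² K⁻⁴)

ΔT ≈ 35.2 K

S = 1362/1.00² = 1362 W m⁻².
T_eq = [S(1−A)/(4σ)]^(1/4) = [1362×0.68/(4×5.67×10⁻⁸)]^(1/4) = 252.8 K.
ΔT = T_surf − T_eq = 288 − 252.8.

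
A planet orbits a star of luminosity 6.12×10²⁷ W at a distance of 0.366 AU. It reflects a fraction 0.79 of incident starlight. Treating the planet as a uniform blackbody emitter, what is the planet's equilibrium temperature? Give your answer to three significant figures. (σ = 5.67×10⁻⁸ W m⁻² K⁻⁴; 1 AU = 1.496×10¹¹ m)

T_eq ≈ 623 K

d = 0.366 AU = 5.48×10¹⁰ m.
Flux: S = L/(4πd²) = 6.12×10²⁷/(4π×(5.48×10¹⁰)²) = 1.62×10⁵ W m⁻².
Energy balance: absorbed = emitted ⇒ πR²·S(1−A) = 4πR²·σT_eq⁴, so T_eq⁴ = S(1−A)/(4σ).
T_eq = [1.62×10⁵ × 0.21 / (4 × 5.67×10⁻⁸)]^(1/4) = (1.50×10¹¹)^(1/4) = 623 K.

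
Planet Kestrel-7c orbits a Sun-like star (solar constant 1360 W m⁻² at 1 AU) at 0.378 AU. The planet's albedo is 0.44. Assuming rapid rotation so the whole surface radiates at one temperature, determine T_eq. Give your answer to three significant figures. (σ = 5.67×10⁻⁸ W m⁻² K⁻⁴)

T_eq ≈ 392 K

Flux at 0.378 AU: S = 1360/0.378² = 9520 W m⁻².
Energy balance: absorbed = emitted ⇒ πR²·S(1−A) = 4πR²·σT_eq⁴, so T_eq⁴ = S(1−A)/(4σ).
T_eq = [9520 × 0.56 / (4 × 5.67×10⁻⁸)]^(1/4) = (2.35×10¹⁰)^(1/4) = 392 K.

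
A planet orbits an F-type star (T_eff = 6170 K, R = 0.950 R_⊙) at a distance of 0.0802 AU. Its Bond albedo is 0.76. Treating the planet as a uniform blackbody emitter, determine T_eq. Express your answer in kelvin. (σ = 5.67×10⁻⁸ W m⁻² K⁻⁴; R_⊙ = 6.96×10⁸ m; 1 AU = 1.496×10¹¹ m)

R_⋆ = 0.950 × 6.96×10⁸ = 6.61×10⁸ m.
d = 0.0802 AU = 1.20×10¹⁰ m.
L = 4πR_⋆²σT_⋆⁴ = 4π(6.61×10⁸)² × 5.67×10⁻⁸ × (6170)⁴ = 4.51×10²⁶ W.
S = L/(4πd²) = 2.50×10⁵ W m⁻².
Energy balance: absorbed = emitted ⇒ πR²·S(1−A) = 4πR²·σT_eq⁴, so T_eq⁴ = S(1−A)/(4σ).
T_eq = [2.50×10⁵ × 0.24 / (4 × 5.67×10⁻⁸)]^(1/4) = (2.64×10¹¹)^(1/4) = 717 K.

T_eq ≈ 717 K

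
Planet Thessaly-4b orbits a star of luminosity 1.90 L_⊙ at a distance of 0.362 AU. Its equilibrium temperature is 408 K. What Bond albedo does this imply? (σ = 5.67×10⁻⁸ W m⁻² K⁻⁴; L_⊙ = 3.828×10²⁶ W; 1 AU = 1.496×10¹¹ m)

d = 0.362 AU = 5.42×10¹⁰ m.
L = 1.90 × 3.828×10²⁶ = 7.27×10²⁶ W.
Flux: S = L/(4πd²) = 7.27×10²⁶/(4π×(5.42×10¹⁰)²) = 1.97×10⁴ W m⁻².
From T_eq⁴ = S(1−A)/(4σ): 1−A = 4σT_eq⁴/S.
1−A = 4 × 5.67×10⁻⁸ × (408)⁴ / 1.97×10⁴ = 0.318.

A ≈ 0.68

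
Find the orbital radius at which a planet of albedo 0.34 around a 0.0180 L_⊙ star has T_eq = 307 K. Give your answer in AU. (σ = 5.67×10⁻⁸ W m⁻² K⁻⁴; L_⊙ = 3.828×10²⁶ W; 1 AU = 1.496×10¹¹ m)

L = 0.0180 × 3.828×10²⁶ = 6.89×10²⁴ W.
From T_eq⁴ = L(1−A)/(16πσd²): d = √[L(1−A)/(16πσT_eq⁴)].
d = √[6.89×10²⁴ × 0.66 / (16π × 5.67×10⁻⁸ × (307)⁴)] = 1.34×10¹⁰ m = 0.0896 AU.

d ≈ 0.0896 AU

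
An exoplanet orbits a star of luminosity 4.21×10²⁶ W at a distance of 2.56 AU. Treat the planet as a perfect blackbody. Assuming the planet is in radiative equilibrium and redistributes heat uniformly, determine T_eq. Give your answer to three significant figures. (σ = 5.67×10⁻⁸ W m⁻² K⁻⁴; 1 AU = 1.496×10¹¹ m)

T_eq ≈ 178 K

d = 2.56 AU = 3.83×10¹¹ m.
Flux: S = L/(4πd²) = 4.21×10²⁶/(4π×(3.83×10¹¹)²) = 228 W m⁻².
Energy balance: absorbed = emitted ⇒ πR²·S(1−A) = 4πR²·σT_eq⁴, so T_eq⁴ = S(1−A)/(4σ).
T_eq = [228 × 1.00 / (4 × 5.67×10⁻⁸)]^(1/4) = (1.01×10⁹)^(1/4) = 178 K.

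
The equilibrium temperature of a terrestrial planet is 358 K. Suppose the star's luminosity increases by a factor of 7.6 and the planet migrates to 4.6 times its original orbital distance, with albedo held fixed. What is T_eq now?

T_eq ≈ 277 K

T_eq ∝ L^(1/4) · d^(−1/2).
T′ = 358 × 7.6^(1/4) / 4.6^(1/2) = 277 K.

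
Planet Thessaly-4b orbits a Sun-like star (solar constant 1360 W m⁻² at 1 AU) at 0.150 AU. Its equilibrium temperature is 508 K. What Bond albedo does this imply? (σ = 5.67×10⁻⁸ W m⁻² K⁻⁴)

A ≈ 0.75

Flux at 0.150 AU: S = 1360/0.150² = 6.04×10⁴ W m⁻².
From T_eq⁴ = S(1−A)/(4σ): 1−A = 4σT_eq⁴/S.
1−A = 4 × 5.67×10⁻⁸ × (508)⁴ / 6.04×10⁴ = 0.250.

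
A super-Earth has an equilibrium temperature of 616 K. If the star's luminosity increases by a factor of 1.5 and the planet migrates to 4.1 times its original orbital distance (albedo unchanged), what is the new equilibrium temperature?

T_eq ≈ 337 K

T_eq ∝ L^(1/4) · d^(−1/2).
T′ = 616 × 1.5^(1/4) / 4.1^(1/2) = 337 K.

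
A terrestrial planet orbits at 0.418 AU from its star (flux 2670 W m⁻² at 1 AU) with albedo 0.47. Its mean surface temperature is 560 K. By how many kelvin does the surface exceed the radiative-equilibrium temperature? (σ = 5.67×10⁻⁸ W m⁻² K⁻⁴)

ΔT ≈ 125.3 K

S = 2670/0.418² = 1.528×10⁴ W m⁻².
T_eq = [S(1−A)/(4σ)]^(1/4) = [1.528×10⁴×0.53/(4×5.67×10⁻⁸)]^(1/4) = 434.7 K.
ΔT = T_surf − T_eq = 560 − 434.7.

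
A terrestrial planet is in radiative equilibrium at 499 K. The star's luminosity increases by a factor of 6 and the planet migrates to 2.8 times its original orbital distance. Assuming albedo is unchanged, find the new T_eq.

T_eq ∝ L^(1/4) · d^(−1/2).
T′ = 499 × 6^(1/4) / 2.8^(1/2) = 467 K.

T_eq ≈ 467 K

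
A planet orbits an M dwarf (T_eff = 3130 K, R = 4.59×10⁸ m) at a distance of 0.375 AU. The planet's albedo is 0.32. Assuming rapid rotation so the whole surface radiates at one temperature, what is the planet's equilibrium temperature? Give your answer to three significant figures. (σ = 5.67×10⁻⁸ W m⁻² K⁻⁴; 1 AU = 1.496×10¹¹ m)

T_eq ≈ 182 K

d = 0.375 AU = 5.61×10¹⁰ m.
L = 4πR_⋆²σT_⋆⁴ = 4π(4.59×10⁸)² × 5.67×10⁻⁸ × (3130)⁴ = 1.44×10²⁵ W.
S = L/(4πd²) = 364 W m⁻².
Energy balance: absorbed = emitted ⇒ πR²·S(1−A) = 4πR²·σT_eq⁴, so T_eq⁴ = S(1−A)/(4σ).
T_eq = [364 × 0.68 / (4 × 5.67×10⁻⁸)]^(1/4) = (1.09×10⁹)^(1/4) = 182 K.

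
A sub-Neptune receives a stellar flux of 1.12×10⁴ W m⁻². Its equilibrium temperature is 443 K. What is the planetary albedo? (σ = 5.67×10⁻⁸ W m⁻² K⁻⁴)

From T_eq⁴ = S(1−A)/(4σ): 1−A = 4σT_eq⁴/S.
1−A = 4 × 5.67×10⁻⁸ × (443)⁴ / 1.12×10⁴ = 0.780.

A ≈ 0.22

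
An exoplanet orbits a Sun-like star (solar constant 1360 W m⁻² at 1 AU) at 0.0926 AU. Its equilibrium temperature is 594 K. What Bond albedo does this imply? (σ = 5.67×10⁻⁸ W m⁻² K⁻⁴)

Flux at 0.0926 AU: S = 1360/0.0926² = 1.59×10⁵ W m⁻².
From T_eq⁴ = S(1−A)/(4σ): 1−A = 4σT_eq⁴/S.
1−A = 4 × 5.67×10⁻⁸ × (594)⁴ / 1.59×10⁵ = 0.178.

A ≈ 0.82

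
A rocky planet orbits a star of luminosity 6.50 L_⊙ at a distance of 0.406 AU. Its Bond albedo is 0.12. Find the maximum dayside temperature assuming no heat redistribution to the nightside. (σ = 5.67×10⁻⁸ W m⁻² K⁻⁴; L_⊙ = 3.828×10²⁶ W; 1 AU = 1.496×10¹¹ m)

d = 0.406 AU = 6.07×10¹⁰ m.
L = 6.50 × 3.828×10²⁶ = 2.49×10²⁷ W.
Flux: S = L/(4πd²) = 2.49×10²⁷/(4π×(6.07×10¹⁰)²) = 5.37×10⁴ W m⁻².
With no redistribution each surface element balances locally: S(1−A) = σT⁴.
T = [5.37×10⁴ × 0.88 / 5.67×10⁻⁸]^(1/4) = (8.33×10¹¹)^(1/4) = 955 K.

T_ss ≈ 955 K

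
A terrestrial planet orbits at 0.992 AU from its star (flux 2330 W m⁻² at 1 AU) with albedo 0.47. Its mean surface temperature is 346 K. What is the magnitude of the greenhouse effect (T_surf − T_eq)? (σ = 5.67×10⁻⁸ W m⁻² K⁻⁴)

ΔT ≈ 73.3 K

S = 2330/0.992² = 2368 W m⁻².
T_eq = [S(1−A)/(4σ)]^(1/4) = [2368×0.53/(4×5.67×10⁻⁸)]^(1/4) = 272.7 K.
ΔT = T_surf − T_eq = 346 − 272.7.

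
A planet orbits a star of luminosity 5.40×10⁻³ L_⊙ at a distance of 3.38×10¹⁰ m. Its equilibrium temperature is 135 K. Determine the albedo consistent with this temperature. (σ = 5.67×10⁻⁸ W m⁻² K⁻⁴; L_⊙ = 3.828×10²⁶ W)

A ≈ 0.48

L = 5.40×10⁻³ × 3.828×10²⁶ = 2.07×10²⁴ W.
Flux: S = L/(4πd²) = 2.07×10²⁴/(4π×(3.38×10¹⁰)²) = 144 W m⁻².
From T_eq⁴ = S(1−A)/(4σ): 1−A = 4σT_eq⁴/S.
1−A = 4 × 5.67×10⁻⁸ × (135)⁴ / 144 = 0.523.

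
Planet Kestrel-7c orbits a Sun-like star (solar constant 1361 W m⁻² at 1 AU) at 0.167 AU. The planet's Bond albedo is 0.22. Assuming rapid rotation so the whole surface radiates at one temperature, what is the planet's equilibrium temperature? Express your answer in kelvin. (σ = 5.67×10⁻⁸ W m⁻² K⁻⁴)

T_eq ≈ 640 K

Flux at 0.167 AU: S = 1361/0.167² = 4.88×10⁴ W m⁻².
Energy balance: absorbed = emitted ⇒ πR²·S(1−A) = 4πR²·σT_eq⁴, so T_eq⁴ = S(1−A)/(4σ).
T_eq = [4.88×10⁴ × 0.78 / (4 × 5.67×10⁻⁸)]^(1/4) = (1.68×10¹¹)^(1/4) = 640 K.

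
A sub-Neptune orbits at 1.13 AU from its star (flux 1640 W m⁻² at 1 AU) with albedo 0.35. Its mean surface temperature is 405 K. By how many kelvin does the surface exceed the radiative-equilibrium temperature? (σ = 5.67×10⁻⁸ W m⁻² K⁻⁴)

ΔT ≈ 158.7 K

S = 1640/1.13² = 1284 W m⁻².
T_eq = [S(1−A)/(4σ)]^(1/4) = [1284×0.65/(4×5.67×10⁻⁸)]^(1/4) = 246.3 K.
ΔT = T_surf − T_eq = 405 − 246.3.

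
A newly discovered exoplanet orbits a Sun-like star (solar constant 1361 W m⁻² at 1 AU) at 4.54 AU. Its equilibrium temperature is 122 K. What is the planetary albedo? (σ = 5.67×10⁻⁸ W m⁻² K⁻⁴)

A ≈ 0.24

Flux at 4.54 AU: S = 1361/4.54² = 66.0 W m⁻².
From T_eq⁴ = S(1−A)/(4σ): 1−A = 4σT_eq⁴/S.
1−A = 4 × 5.67×10⁻⁸ × (122)⁴ / 66.0 = 0.761.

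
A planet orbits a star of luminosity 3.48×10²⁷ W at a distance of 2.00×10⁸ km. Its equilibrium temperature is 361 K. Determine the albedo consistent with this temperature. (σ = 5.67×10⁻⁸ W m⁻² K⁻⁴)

A ≈ 0.44

d = 2.00×10⁸ km = 2.00×10¹¹ m.
Flux: S = L/(4πd²) = 3.48×10²⁷/(4π×(2.00×10¹¹)²) = 6920 W m⁻².
From T_eq⁴ = S(1−A)/(4σ): 1−A = 4σT_eq⁴/S.
1−A = 4 × 5.67×10⁻⁸ × (361)⁴ / 6920 = 0.556.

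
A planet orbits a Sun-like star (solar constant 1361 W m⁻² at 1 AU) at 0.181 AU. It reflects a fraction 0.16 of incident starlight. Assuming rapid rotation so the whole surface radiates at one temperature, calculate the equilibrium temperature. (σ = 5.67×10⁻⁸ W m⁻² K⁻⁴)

Flux at 0.181 AU: S = 1361/0.181² = 4.15×10⁴ W m⁻².
Energy balance: absorbed = emitted ⇒ πR²·S(1−A) = 4πR²·σT_eq⁴, so T_eq⁴ = S(1−A)/(4σ).
T_eq = [4.15×10⁴ × 0.84 / (4 × 5.67×10⁻⁸)]^(1/4) = (1.54×10¹¹)^(1/4) = 626 K.

T_eq ≈ 626 K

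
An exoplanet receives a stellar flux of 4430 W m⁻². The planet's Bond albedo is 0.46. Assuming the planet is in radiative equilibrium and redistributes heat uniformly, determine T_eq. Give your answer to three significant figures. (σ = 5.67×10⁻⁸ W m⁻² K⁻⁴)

Energy balance: absorbed = emitted ⇒ πR²·S(1−A) = 4πR²·σT_eq⁴, so T_eq⁴ = S(1−A)/(4σ).
T_eq = [4430 × 0.54 / (4 × 5.67×10⁻⁸)]^(1/4) = (1.05×10¹⁰)^(1/4) = 320 K.

T_eq ≈ 320 K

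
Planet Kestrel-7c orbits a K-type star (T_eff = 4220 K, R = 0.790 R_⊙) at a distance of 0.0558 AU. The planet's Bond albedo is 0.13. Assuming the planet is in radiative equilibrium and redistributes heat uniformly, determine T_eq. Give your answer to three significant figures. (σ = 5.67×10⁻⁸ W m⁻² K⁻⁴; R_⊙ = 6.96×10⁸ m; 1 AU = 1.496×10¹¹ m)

T_eq ≈ 740 K

R_⋆ = 0.790 × 6.96×10⁸ = 5.50×10⁸ m.
d = 0.0558 AU = 8.35×10⁹ m.
L = 4πR_⋆²σT_⋆⁴ = 4π(5.50×10⁸)² × 5.67×10⁻⁸ × (4220)⁴ = 6.83×10²⁵ W.
S = L/(4πd²) = 7.80×10⁴ W m⁻².
Energy balance: absorbed = emitted ⇒ πR²·S(1−A) = 4πR²·σT_eq⁴, so T_eq⁴ = S(1−A)/(4σ).
T_eq = [7.80×10⁴ × 0.87 / (4 × 5.67×10⁻⁸)]^(1/4) = (2.99×10¹¹)^(1/4) = 740 K.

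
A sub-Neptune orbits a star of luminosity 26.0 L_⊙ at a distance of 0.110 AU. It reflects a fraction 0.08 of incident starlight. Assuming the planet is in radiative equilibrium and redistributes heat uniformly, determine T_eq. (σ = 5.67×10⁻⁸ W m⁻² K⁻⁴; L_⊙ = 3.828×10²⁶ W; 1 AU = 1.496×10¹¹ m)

d = 0.110 AU = 1.65×10¹⁰ m.
L = 26.0 × 3.828×10²⁶ = 9.95×10²⁷ W.
Flux: S = L/(4πd²) = 9.95×10²⁷/(4π×(1.65×10¹⁰)²) = 2.92×10⁶ W m⁻².
Energy balance: absorbed = emitted ⇒ πR²·S(1−A) = 4πR²·σT_eq⁴, so T_eq⁴ = S(1−A)/(4σ).
T_eq = [2.92×10⁶ × 0.92 / (4 × 5.67×10⁻⁸)]^(1/4) = (1.19×10¹³)^(1/4) = 1860 K.

T_eq ≈ 1860 K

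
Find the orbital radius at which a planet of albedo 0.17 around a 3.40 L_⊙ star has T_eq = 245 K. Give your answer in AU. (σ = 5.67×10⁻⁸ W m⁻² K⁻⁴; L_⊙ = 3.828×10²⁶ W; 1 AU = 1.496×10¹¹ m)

L = 3.40 × 3.828×10²⁶ = 1.30×10²⁷ W.
From T_eq⁴ = L(1−A)/(16πσd²): d = √[L(1−A)/(16πσT_eq⁴)].
d = √[1.30×10²⁷ × 0.83 / (16π × 5.67×10⁻⁸ × (245)⁴)] = 3.24×10¹¹ m = 2.17 AU.

d ≈ 2.17 AU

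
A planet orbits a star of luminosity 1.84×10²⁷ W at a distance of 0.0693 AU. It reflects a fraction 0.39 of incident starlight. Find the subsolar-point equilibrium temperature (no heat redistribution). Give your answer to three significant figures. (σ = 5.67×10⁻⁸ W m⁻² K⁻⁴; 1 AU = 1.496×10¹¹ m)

T_ss ≈ 1960 K

d = 0.0693 AU = 1.04×10¹⁰ m.
Flux: S = L/(4πd²) = 1.84×10²⁷/(4π×(1.04×10¹⁰)²) = 1.36×10⁶ W m⁻².
At the subsolar point the surface absorbs S(1−A) and emits σT⁴ per unit area — no factor of 4, since only the local patch is in balance.
T = [1.36×10⁶ × 0.61 / 5.67×10⁻⁸]^(1/4) = (1.47×10¹³)^(1/4) = 1960 K.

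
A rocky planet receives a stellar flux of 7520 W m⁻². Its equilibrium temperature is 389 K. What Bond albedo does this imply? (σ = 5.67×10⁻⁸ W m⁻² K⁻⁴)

A ≈ 0.31

From T_eq⁴ = S(1−A)/(4σ): 1−A = 4σT_eq⁴/S.
1−A = 4 × 5.67×10⁻⁸ × (389)⁴ / 7520 = 0.691.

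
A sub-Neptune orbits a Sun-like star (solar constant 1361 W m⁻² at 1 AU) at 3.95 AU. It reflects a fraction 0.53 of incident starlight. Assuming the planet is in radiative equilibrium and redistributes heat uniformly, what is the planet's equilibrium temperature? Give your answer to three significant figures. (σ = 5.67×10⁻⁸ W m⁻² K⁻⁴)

Flux at 3.95 AU: S = 1361/3.95² = 87.2 W m⁻².
Energy balance: absorbed = emitted ⇒ πR²·S(1−A) = 4πR²·σT_eq⁴, so T_eq⁴ = S(1−A)/(4σ).
T_eq = [87.2 × 0.47 / (4 × 5.67×10⁻⁸)]^(1/4) = (1.81×10⁸)^(1/4) = 116 K.

T_eq ≈ 116 K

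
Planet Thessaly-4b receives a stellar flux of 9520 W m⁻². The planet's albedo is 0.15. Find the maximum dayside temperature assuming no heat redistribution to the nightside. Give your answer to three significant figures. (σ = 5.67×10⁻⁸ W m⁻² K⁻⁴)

With no redistribution each surface element balances locally: S(1−A) = σT⁴.
T = [9520 × 0.85 / 5.67×10⁻⁸]^(1/4) = (1.43×10¹¹)^(1/4) = 615 K.

T_ss ≈ 615 K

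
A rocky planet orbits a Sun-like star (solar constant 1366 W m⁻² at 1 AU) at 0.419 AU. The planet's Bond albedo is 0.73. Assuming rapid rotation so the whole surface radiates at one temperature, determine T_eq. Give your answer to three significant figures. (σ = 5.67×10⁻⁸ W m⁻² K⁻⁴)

T_eq ≈ 310 K

Flux at 0.419 AU: S = 1366/0.419² = 7780 W m⁻².
Energy balance: absorbed = emitted ⇒ πR²·S(1−A) = 4πR²·σT_eq⁴, so T_eq⁴ = S(1−A)/(4σ).
T_eq = [7780 × 0.27 / (4 × 5.67×10⁻⁸)]^(1/4) = (9.26×10⁹)^(1/4) = 310 K.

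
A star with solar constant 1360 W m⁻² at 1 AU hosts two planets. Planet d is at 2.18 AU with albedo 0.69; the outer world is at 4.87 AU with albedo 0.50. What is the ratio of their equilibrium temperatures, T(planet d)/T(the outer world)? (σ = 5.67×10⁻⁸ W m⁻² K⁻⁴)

T₁/T₂ ≈ 1.326

T_eq = [S₀(1−A)/(4σd²)]^(1/4), so T ∝ (1−A)^(1/4) / √d.
T₁ = [1360×0.31/(4×5.67×10⁻⁸×2.18²)]^(1/4) = 140.63 K.
T₂ = [1360×0.50/(4×5.67×10⁻⁸×4.87²)]^(1/4) = 106.04 K.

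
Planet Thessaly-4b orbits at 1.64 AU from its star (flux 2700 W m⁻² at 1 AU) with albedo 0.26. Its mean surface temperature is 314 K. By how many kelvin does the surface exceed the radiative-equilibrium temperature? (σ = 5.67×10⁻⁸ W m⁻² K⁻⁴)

ΔT ≈ 74.8 K

S = 2700/1.64² = 1004 W m⁻².
T_eq = [S(1−A)/(4σ)]^(1/4) = [1004×0.74/(4×5.67×10⁻⁸)]^(1/4) = 239.2 K.
ΔT = T_surf − T_eq = 314 − 239.2.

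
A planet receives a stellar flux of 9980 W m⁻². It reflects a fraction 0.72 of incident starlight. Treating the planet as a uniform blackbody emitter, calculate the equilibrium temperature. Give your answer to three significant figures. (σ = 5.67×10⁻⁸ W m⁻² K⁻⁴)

Energy balance: absorbed = emitted ⇒ πR²·S(1−A) = 4πR²·σT_eq⁴, so T_eq⁴ = S(1−A)/(4σ).
T_eq = [9980 × 0.28 / (4 × 5.67×10⁻⁸)]^(1/4) = (1.23×10¹⁰)^(1/4) = 333 K.

T_eq ≈ 333 K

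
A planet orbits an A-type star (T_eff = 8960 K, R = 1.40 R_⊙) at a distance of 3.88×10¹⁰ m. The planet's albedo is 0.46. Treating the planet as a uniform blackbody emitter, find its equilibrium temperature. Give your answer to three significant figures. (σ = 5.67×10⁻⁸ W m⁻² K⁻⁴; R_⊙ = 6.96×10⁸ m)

R_⋆ = 1.40 × 6.96×10⁸ = 9.74×10⁸ m.
L = 4πR_⋆²σT_⋆⁴ = 4π(9.74×10⁸)² × 5.67×10⁻⁸ × (8960)⁴ = 4.36×10²⁷ W.
S = L/(4πd²) = 2.30×10⁵ W m⁻².
Energy balance: absorbed = emitted ⇒ πR²·S(1−A) = 4πR²·σT_eq⁴, so T_eq⁴ = S(1−A)/(4σ).
T_eq = [2.30×10⁵ × 0.54 / (4 × 5.67×10⁻⁸)]^(1/4) = (5.49×10¹¹)^(1/4) = 861 K.

T_eq ≈ 861 K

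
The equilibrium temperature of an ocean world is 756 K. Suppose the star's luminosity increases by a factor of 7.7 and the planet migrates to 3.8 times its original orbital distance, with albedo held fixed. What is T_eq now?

T_eq ∝ L^(1/4) · d^(−1/2).
T′ = 756 × 7.7^(1/4) / 3.8^(1/2) = 646 K.

T_eq ≈ 646 K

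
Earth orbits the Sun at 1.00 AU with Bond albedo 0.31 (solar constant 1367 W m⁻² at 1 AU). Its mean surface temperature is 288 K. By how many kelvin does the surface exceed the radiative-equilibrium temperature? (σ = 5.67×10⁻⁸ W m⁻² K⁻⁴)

S = 1367/1.00² = 1367 W m⁻².
T_eq = [S(1−A)/(4σ)]^(1/4) = [1367×0.69/(4×5.67×10⁻⁸)]^(1/4) = 253.9 K.
ΔT = T_surf − T_eq = 288 − 253.9.

ΔT ≈ 34.1 K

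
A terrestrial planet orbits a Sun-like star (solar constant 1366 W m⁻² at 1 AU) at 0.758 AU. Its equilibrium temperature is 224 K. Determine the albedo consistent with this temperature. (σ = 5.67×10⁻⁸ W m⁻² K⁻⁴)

A ≈ 0.76

Flux at 0.758 AU: S = 1366/0.758² = 2380 W m⁻².
From T_eq⁴ = S(1−A)/(4σ): 1−A = 4σT_eq⁴/S.
1−A = 4 × 5.67×10⁻⁸ × (224)⁴ / 2380 = 0.240.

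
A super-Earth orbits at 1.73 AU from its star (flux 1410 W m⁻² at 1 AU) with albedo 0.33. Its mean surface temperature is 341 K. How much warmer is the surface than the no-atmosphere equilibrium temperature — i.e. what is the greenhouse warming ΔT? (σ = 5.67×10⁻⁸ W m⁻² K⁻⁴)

S = 1410/1.73² = 471.1 W m⁻².
T_eq = [S(1−A)/(4σ)]^(1/4) = [471.1×0.67/(4×5.67×10⁻⁸)]^(1/4) = 193.1 K.
ΔT = T_surf − T_eq = 341 − 193.1.

ΔT ≈ 147.9 K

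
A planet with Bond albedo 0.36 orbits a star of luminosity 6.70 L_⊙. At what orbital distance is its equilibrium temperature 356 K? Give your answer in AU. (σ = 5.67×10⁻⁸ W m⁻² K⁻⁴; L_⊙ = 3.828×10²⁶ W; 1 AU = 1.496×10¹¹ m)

d ≈ 1.27 AU

L = 6.70 × 3.828×10²⁶ = 2.56×10²⁷ W.
From T_eq⁴ = L(1−A)/(16πσd²): d = √[L(1−A)/(16πσT_eq⁴)].
d = √[2.56×10²⁷ × 0.64 / (16π × 5.67×10⁻⁸ × (356)⁴)] = 1.89×10¹¹ m = 1.27 AU.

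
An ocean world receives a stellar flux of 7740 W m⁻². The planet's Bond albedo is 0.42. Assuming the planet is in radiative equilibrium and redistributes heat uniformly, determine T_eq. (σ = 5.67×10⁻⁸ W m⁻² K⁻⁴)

Energy balance: absorbed = emitted ⇒ πR²·S(1−A) = 4πR²·σT_eq⁴, so T_eq⁴ = S(1−A)/(4σ).
T_eq = [7740 × 0.58 / (4 × 5.67×10⁻⁸)]^(1/4) = (1.98×10¹⁰)^(1/4) = 375 K.

T_eq ≈ 375 K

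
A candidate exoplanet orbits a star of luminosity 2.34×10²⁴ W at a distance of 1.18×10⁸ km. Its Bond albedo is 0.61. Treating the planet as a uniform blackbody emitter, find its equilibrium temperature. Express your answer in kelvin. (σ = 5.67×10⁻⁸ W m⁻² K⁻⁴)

d = 1.18×10⁸ km = 1.18×10¹¹ m.
Flux: S = L/(4πd²) = 2.34×10²⁴/(4π×(1.18×10¹¹)²) = 13.4 W m⁻².
Energy balance: absorbed = emitted ⇒ πR²·S(1−A) = 4πR²·σT_eq⁴, so T_eq⁴ = S(1−A)/(4σ).
T_eq = [13.4 × 0.39 / (4 × 5.67×10⁻⁸)]^(1/4) = (2.30×10⁷)^(1/4) = 69.2 K.

T_eq ≈ 69.2 K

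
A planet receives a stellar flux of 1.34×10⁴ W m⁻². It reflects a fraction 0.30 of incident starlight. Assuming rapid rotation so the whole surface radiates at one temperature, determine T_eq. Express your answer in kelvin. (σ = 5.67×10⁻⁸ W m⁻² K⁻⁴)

Energy balance: absorbed = emitted ⇒ πR²·S(1−A) = 4πR²·σT_eq⁴, so T_eq⁴ = S(1−A)/(4σ).
T_eq = [1.34×10⁴ × 0.70 / (4 × 5.67×10⁻⁸)]^(1/4) = (4.14×10¹⁰)^(1/4) = 451 K.

T_eq ≈ 451 K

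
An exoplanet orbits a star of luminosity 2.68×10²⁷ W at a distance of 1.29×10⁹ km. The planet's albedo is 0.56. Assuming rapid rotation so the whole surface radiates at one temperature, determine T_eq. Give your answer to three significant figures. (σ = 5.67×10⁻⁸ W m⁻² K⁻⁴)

d = 1.29×10⁹ km = 1.29×10¹² m.
Flux: S = L/(4πd²) = 2.68×10²⁷/(4π×(1.29×10¹²)²) = 128 W m⁻².
Energy balance: absorbed = emitted ⇒ πR²·S(1−A) = 4πR²·σT_eq⁴, so T_eq⁴ = S(1−A)/(4σ).
T_eq = [128 × 0.44 / (4 × 5.67×10⁻⁸)]^(1/4) = (2.49×10⁸)^(1/4) = 126 K.

T_eq ≈ 126 K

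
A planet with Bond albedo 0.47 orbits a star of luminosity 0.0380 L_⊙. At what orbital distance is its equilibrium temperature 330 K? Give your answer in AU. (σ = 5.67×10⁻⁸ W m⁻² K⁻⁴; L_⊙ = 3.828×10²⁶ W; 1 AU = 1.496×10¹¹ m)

d ≈ 0.101 AU

L = 0.0380 × 3.828×10²⁶ = 1.45×10²⁵ W.
From T_eq⁴ = L(1−A)/(16πσd²): d = √[L(1−A)/(16πσT_eq⁴)].
d = √[1.45×10²⁵ × 0.53 / (16π × 5.67×10⁻⁸ × (330)⁴)] = 1.51×10¹⁰ m = 0.101 AU.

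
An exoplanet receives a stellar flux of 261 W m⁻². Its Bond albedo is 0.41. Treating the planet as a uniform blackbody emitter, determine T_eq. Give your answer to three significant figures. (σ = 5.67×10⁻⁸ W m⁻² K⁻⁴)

Energy balance: absorbed = emitted ⇒ πR²·S(1−A) = 4πR²·σT_eq⁴, so T_eq⁴ = S(1−A)/(4σ).
T_eq = [261 × 0.59 / (4 × 5.67×10⁻⁸)]^(1/4) = (6.79×10⁸)^(1/4) = 161 K.

T_eq ≈ 161 K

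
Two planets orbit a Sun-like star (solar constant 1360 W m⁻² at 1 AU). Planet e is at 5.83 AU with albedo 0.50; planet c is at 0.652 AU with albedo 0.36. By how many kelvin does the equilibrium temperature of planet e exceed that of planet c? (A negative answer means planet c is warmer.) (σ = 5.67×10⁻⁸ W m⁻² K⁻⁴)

T_eq = [S₀(1−A)/(4σd²)]^(1/4), so T ∝ (1−A)^(1/4) / √d.
T₁ = [1360×0.50/(4×5.67×10⁻⁸×5.83²)]^(1/4) = 96.91 K.
T₂ = [1360×0.64/(4×5.67×10⁻⁸×0.652²)]^(1/4) = 308.24 K.

ΔT ≈ -211.3 K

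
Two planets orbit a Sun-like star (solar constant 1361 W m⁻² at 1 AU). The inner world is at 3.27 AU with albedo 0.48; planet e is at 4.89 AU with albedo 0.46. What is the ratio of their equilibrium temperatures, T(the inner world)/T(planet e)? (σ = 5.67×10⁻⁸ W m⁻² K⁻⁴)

T_eq = [S₀(1−A)/(4σd²)]^(1/4), so T ∝ (1−A)^(1/4) / √d.
T₁ = [1361×0.52/(4×5.67×10⁻⁸×3.27²)]^(1/4) = 130.70 K.
T₂ = [1361×0.54/(4×5.67×10⁻⁸×4.89²)]^(1/4) = 107.89 K.

T₁/T₂ ≈ 1.211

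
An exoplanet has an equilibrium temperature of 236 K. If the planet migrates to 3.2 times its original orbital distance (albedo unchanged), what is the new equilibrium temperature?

T_eq ≈ 132 K

T_eq ∝ L^(1/4) · d^(−1/2).
T′ = 236 / 3.2^(1/2) = 132 K.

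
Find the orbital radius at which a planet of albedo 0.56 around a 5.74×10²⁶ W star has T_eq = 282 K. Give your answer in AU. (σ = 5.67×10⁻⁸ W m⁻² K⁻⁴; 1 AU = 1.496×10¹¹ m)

From T_eq⁴ = L(1−A)/(16πσd²): d = √[L(1−A)/(16πσT_eq⁴)].
d = √[5.74×10²⁶ × 0.44 / (16π × 5.67×10⁻⁸ × (282)⁴)] = 1.18×10¹¹ m = 0.791 AU.

d ≈ 0.791 AU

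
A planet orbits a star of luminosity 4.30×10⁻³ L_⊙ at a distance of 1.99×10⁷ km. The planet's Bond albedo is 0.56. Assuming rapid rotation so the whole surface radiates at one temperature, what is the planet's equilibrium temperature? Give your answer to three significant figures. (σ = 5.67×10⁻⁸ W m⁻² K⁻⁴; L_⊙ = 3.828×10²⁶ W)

T_eq ≈ 159 K

d = 1.99×10⁷ km = 1.99×10¹⁰ m.
L = 4.30×10⁻³ × 3.828×10²⁶ = 1.65×10²⁴ W.
Flux: S = L/(4πd²) = 1.65×10²⁴/(4π×(1.99×10¹⁰)²) = 331 W m⁻².
Energy balance: absorbed = emitted ⇒ πR²·S(1−A) = 4πR²·σT_eq⁴, so T_eq⁴ = S(1−A)/(4σ).
T_eq = [331 × 0.44 / (4 × 5.67×10⁻⁸)]^(1/4) = (6.42×10⁸)^(1/4) = 159 K.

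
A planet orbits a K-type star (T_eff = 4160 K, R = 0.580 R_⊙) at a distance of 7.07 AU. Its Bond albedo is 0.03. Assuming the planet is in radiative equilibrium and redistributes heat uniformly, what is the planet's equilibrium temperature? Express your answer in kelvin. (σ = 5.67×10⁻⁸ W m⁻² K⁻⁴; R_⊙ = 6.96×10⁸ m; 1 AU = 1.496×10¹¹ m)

R_⋆ = 0.580 × 6.96×10⁸ = 4.04×10⁸ m.
d = 7.07 AU = 1.06×10¹² m.
L = 4πR_⋆²σT_⋆⁴ = 4π(4.04×10⁸)² × 5.67×10⁻⁸ × (4160)⁴ = 3.48×10²⁵ W.
S = L/(4πd²) = 2.47 W m⁻².
Energy balance: absorbed = emitted ⇒ πR²·S(1−A) = 4πR²·σT_eq⁴, so T_eq⁴ = S(1−A)/(4σ).
T_eq = [2.47 × 0.97 / (4 × 5.67×10⁻⁸)]^(1/4) = (1.06×10⁷)^(1/4) = 57.0 K.

T_eq ≈ 57.0 K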